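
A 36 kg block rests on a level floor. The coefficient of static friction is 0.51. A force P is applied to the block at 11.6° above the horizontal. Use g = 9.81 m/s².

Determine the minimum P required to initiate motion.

P ≈ 166 N

N = m g − P sin α (the pull lifts the block).
At impending slip, P cos α = μ_s N = μ_s (m g − P sin α).
Solving: P (cos α + μ_s sin α) = μ_s m g → P = 0.51×353/(cos 11.6° + 0.51 sin 11.6°) = 180/1.082 = 166 N.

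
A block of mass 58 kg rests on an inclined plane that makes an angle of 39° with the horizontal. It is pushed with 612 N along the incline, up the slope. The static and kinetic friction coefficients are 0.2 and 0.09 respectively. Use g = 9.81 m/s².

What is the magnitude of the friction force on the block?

Perpendicular to the surface, N = m g cos θ = 58·9.81·cos 39° = 442.2 N.
For equilibrium along the incline the friction force must supply f = m g sin θ − P = 358.1 − 612 = -253.9 N (positive meaning up-slope).
The static-friction ceiling is μ_s N = 0.2 × 442.2 = 88.44 N.
Since |-253.9| > 88.44 N, static friction cannot hold it; the block slides up the incline and kinetic friction applies: f = μ_k N = 0.09 × 442.2 = 39.8 N.

f ≈ 39.8 N (down the incline)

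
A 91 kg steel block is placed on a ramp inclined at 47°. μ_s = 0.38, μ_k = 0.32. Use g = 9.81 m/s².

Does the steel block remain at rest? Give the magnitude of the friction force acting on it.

f ≈ 195 N

N = m g cos θ = 609 N.
Down-slope weight component: m g sin θ = 653 N.
μ_s N = 231 N.
653 > 231 N, so it slides; kinetic friction f = μ_k N = 0.32×609 = 195 N.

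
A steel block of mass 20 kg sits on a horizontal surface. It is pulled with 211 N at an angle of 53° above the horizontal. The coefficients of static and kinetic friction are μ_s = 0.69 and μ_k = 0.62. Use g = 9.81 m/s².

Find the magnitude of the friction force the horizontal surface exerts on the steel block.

f ≈ 17.2 N

Vertical equilibrium gives N = m g − P sin α = 27.69 N.
The horizontal driving force is P cos α = 127 N, so equilibrium needs friction f = 127 N.
μ_s N = 0.69 × 27.69 = 19.1 N.
127 > 19.1 N → the steel block slides; f = μ_k N = 0.62×27.69 = 17.2 N.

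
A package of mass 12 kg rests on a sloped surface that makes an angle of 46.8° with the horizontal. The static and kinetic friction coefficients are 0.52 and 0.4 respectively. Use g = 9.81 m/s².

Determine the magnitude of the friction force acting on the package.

Perpendicular to the surface, N = m g cos θ = 12·9.81·cos 46.8° = 80.58 N.
Along the slope the weight component is m g sin θ = 85.81 N; friction must supply exactly this, acting up-slope.
The static-friction ceiling is μ_s N = 0.52 × 80.58 = 41.9 N.
|85.81| exceeds 41.9 N, so the package slips down-slope; friction is kinetic, f = μ_k N = 0.4×80.58 = 32.2 N.

f ≈ 32.2 N (up the incline)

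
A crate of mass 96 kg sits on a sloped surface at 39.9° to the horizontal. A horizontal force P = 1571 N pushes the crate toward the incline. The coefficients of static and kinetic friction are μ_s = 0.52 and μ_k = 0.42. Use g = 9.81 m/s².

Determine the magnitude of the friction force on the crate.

The horizontal push has a component P sin θ into the surface, so N = m g cos θ + P sin θ = 722.5 + 1008 = 1730 N.
Along the incline, the net driving force (taking up-slope positive) is P cos θ − m g sin θ = 1205 − 604.1 = 601.1 N, so equilibrium requires friction f = -601.1 N (down-slope).
Maximum static friction: μ_s N = 0.52 × 1730 = 899.7 N.
Since 601.1 N is within the 899.7 N limit, the crate stays put and friction is exactly 601 N.

f ≈ 601 N (down the incline)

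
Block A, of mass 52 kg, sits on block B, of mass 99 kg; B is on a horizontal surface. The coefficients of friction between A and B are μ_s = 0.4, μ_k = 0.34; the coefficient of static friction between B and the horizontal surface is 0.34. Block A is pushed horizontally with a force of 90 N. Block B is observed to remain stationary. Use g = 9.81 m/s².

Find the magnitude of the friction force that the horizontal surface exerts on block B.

f ≈ 90 N

Normal force at the A–B interface: N₁ = m_A g = 510.1 N.
So the A–B interface can sustain at most μ_s N₁ = 204 N of static friction.
P = 90 N is within that limit, so A and B move together (both at rest); the A–B friction is simply f₁ = P = 90 N.
B experiences an equal 90 N forward from A (third law). B is in equilibrium, so the floor supplies f₂ = 90 N of static friction (limit μ_s(m_A+m_B)g = 503.6 N, not exceeded).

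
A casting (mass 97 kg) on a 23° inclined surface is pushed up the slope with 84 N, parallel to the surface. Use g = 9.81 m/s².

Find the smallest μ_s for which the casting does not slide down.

μ_s,min ≈ 0.329

N = m g cos θ = 875.9 N.
Friction must make up the shortfall along the incline: f = m g sin θ − P = 371.8 − 84 = 287.8 N.
At the threshold f = μ_s N, so μ_s,min = 287.8/875.9 = 0.329.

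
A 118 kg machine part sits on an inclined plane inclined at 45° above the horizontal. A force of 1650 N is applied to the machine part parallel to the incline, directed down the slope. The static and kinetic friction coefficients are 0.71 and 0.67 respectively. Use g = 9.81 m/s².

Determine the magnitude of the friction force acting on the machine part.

f ≈ 548 N (up the incline)

Normal force: N = m g cos θ = 118 × 9.81 × cos 45° = 818.5 N.
For equilibrium along the incline the friction force must supply f = m g sin θ + P = 818.5 + 1650 = 2469 N (positive meaning up-slope).
Static friction can supply at most μ_s N = 581.2 N.
Since |2469| > 581.2 N, static friction cannot hold it; the machine part slides down the incline and kinetic friction applies: f = μ_k N = 0.67 × 818.5 = 548 N.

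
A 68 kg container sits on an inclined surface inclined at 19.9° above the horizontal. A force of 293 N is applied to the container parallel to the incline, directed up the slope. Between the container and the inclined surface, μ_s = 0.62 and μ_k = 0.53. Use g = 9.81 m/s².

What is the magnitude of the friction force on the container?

The normal reaction is N = m g cos θ = 627.2 N.
Parallel to the incline, ΣF = 0 gives f = m g sin θ − P = 227.1 − 293 = -65.94 N (up-slope positive).
The static-friction ceiling is μ_s N = 0.62 × 627.2 = 388.9 N.
Since |-65.94| ≤ 388.9 N, no slip — friction simply equals what equilibrium demands.

f ≈ 65.9 N (down the incline)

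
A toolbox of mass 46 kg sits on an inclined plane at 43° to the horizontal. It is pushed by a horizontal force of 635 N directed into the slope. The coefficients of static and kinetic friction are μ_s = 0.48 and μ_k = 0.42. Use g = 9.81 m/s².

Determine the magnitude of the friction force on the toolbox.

f ≈ 157 N (down the incline)

The horizontal push has a component P sin θ into the surface, so N = m g cos θ + P sin θ = 330 + 433.1 = 763.1 N.
Along the incline, the net driving force (taking up-slope positive) is P cos θ − m g sin θ = 464.4 − 307.8 = 156.7 N, so equilibrium requires friction f = -156.7 N (down-slope).
The limit of static friction is μ_s N = 366.3 N.
Since 156.7 N is within the 366.3 N limit, the toolbox stays put and friction is exactly 157 N.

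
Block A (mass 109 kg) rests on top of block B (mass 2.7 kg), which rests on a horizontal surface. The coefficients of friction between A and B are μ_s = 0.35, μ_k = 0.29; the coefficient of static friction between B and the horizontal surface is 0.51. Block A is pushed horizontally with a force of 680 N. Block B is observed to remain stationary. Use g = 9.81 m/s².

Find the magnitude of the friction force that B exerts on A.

Normal force at the A–B interface: N₁ = m_A g = 1069 N.
Maximum static friction on A from B: μ_s N₁ = 0.35×1069 = 374.3 N.
P = 680 N exceeds that limit, so A slips over B and the interface friction becomes kinetic: f₁ = μ_k N₁ = 0.29×1069 = 310 N.
B experiences an equal 310 N forward from A (third law). B is in equilibrium, so the floor supplies f₂ = 310 N of static friction (limit μ_s(m_A+m_B)g = 558.8 N, not exceeded).

f ≈ 310 N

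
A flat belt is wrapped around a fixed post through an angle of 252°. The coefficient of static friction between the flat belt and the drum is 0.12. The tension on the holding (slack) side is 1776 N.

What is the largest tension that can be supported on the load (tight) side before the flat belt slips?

At impending slip the capstan equation gives T₂/T₁ = e^{μβ} with β in radians.
β = 252° × π/180 = 4.398 rad.
e^{μβ} = e^{0.12×4.398} = 1.695.
T₂ = T₁ · e^{μβ} = 1776 × 1.695 = 3010 N.

T_max ≈ 3010 N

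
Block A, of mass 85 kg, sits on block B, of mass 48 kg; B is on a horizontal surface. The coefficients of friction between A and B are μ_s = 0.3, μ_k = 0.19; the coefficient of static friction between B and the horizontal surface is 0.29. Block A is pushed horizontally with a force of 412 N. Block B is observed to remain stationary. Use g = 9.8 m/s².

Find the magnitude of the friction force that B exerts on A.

f ≈ 158 N

Normal force at the A–B interface: N₁ = m_A g = 833 N.
So the A–B interface can sustain at most μ_s N₁ = 249.9 N of static friction.
P = 412 N exceeds that limit, so A slips over B and the interface friction becomes kinetic: f₁ = μ_k N₁ = 0.19×833 = 158 N.
By Newton's third law B feels 158 N forward from A. With B stationary, the floor's static friction on B balances it: f₂ = 158 N (well within μ_s(m_A+m_B)g = 378 N).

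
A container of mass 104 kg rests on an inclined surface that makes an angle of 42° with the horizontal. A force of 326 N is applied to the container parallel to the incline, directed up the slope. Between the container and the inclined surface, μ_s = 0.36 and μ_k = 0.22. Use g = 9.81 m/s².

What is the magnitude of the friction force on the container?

f ≈ 167 N (up the incline)

Normal force: N = m g cos θ = 104 × 9.81 × cos 42° = 758.2 N.
For equilibrium along the incline the friction force must supply f = m g sin θ − P = 682.7 − 326 = 356.7 N (positive meaning up-slope).
Maximum static friction available: μ_s N = 0.36 × 758.2 = 272.9 N.
|356.7| exceeds 272.9 N, so the container slips down-slope; friction is kinetic, f = μ_k N = 0.22×758.2 = 167 N.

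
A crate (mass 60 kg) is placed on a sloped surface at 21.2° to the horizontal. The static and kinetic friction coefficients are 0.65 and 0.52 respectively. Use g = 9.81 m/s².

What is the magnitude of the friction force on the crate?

Normal force: N = m g cos θ = 60 × 9.81 × cos 21.2° = 548.8 N.
For equilibrium along the incline, friction must balance the weight component: f = m g sin θ = 212.9 N up the slope.
The static-friction ceiling is μ_s N = 0.65 × 548.8 = 356.7 N.
Since |212.9| ≤ 356.7 N, no slip — friction simply equals what equilibrium demands.

f ≈ 213 N (up the incline)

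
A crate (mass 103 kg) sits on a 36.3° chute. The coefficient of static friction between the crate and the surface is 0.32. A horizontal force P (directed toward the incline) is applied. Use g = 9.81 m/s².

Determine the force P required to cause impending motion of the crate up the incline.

At impending motion up the slope, friction acts down-slope at its limit: f = μ_s N.
Perpendicular to the incline: N = m g cos θ + P sin θ.
Along the incline: P cos θ = m g sin θ + μ_s N = m g sin θ + μ_s (m g cos θ + P sin θ).
Solving, P (cos θ − μ_s sin θ) = m g (sin θ + μ_s cos θ), so P = 103×9.81×(sin 36.3° + 0.32 cos 36.3°)/(cos 36.3° − 0.32 sin 36.3°) = 1010×0.8499/0.6165 = 1390 N.

P ≈ 1390 N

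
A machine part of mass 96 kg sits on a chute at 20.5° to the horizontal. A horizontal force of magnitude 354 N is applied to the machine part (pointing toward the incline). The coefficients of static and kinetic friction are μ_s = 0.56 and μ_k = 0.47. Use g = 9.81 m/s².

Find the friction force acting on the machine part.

Normal direction: N = m g cos θ + P sin θ = 1006 N.
Parallel to the incline: P cos θ − m g sin θ = 331.6 − 329.8 = 1.771 N; the friction needed to balance this is 1.771 N acting down the slope.
The limit of static friction is μ_s N = 563.4 N.
|f_req| = 1.771 ≤ 563.4 N → the machine part is in equilibrium; friction equals the required value.

f ≈ 1.77 N (down the incline)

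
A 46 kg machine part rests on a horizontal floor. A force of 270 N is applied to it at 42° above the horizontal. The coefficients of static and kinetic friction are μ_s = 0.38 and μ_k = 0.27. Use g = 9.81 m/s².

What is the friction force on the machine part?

N = m g − P sin α = 451.3 − 270×sin 42° = 270.6 N.
The horizontal driving force is P cos α = 200.6 N, so equilibrium needs friction f = 200.6 N.
The static-friction limit is μ_s N = 102.8 N.
The required friction exceeds μ_s N, so the machine part moves and f = μ_k N = 73.1 N.

f ≈ 73.1 N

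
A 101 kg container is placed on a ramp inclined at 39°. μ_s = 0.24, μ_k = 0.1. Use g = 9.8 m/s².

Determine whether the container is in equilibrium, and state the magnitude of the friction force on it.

f ≈ 76.9 N

N = m g cos θ = 769 N.
Down-slope weight component: m g sin θ = 623 N.
μ_s N = 185 N.
623 > 185 N, so it slides; kinetic friction f = μ_k N = 0.1×769 = 76.9 N.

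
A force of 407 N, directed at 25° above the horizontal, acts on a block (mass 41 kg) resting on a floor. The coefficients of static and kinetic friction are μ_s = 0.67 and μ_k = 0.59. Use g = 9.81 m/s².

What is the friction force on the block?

Vertical equilibrium gives N = m g − P sin α = 230.2 N.
For equilibrium, f = P cos α = 407×cos 25° = 368.9 N.
The static-friction limit is μ_s N = 154.2 N.
368.9 > 154.2 N → the block slides; f = μ_k N = 0.59×230.2 = 136 N.

f ≈ 136 N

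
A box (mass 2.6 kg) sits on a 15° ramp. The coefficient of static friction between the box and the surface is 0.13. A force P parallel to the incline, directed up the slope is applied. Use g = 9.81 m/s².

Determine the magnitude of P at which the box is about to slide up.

P ≈ 9.8 N

At impending motion up the slope, friction acts down-slope at its limit: f = μ_s N.
P is parallel to the surface, so N = m g cos θ = 24.6 N.
Along the incline: P = m g sin θ + μ_s N = 6.6 + 0.13×24.6 = 9.8 N.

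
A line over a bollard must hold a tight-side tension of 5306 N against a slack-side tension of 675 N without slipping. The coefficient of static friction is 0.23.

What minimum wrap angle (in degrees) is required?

β_min ≈ 514°

T₂/T₁ = e^{μβ} → β = ln(T₂/T₁)/μ.
β = ln(5306/675)/0.23 = 2.062/0.23 = 8.965 rad.
In degrees: β = 8.965 × 180/π = 514°.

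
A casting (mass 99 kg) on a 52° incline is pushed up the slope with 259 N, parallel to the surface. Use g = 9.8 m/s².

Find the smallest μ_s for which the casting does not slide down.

N = m g cos θ = 597.3 N.
Friction must make up the shortfall along the incline: f = m g sin θ − P = 764.5 − 259 = 505.5 N.
At the threshold f = μ_s N, so μ_s,min = 505.5/597.3 = 0.846.

μ_s,min ≈ 0.846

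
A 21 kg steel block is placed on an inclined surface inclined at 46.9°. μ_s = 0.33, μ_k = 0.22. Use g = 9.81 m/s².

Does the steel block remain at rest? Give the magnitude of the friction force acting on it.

f ≈ 31 N

N = m g cos θ = 141 N.
Down-slope weight component: m g sin θ = 150 N.
μ_s N = 46.5 N.
150 > 46.5 N, so it slides; kinetic friction f = μ_k N = 0.22×141 = 31 N.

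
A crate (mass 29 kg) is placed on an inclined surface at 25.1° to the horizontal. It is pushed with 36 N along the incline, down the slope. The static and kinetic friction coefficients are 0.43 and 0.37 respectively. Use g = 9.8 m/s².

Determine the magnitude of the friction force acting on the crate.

f ≈ 95.2 N (up the incline)

Perpendicular to the surface, N = m g cos θ = 29·9.8·cos 25.1° = 257.4 N.
For equilibrium along the incline the friction force must supply f = m g sin θ + P = 120.6 + 36 = 156.6 N (positive meaning up-slope).
The static-friction ceiling is μ_s N = 0.43 × 257.4 = 110.7 N.
|156.6| exceeds 110.7 N, so the crate slips down-slope; friction is kinetic, f = μ_k N = 0.37×257.4 = 95.2 N.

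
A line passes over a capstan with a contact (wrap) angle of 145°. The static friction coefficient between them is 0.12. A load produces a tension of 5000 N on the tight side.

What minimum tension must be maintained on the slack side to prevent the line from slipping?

T_min ≈ 3690 N

Capstan equation at impending slip: T_tight/T_slack = e^{μβ}.
β = 145° = 2.531 rad; e^{μβ} = e^{0.12×2.531} = 1.355.
T_slack = T_tight / e^{μβ} = 5000 / 1.355 = 3690 N.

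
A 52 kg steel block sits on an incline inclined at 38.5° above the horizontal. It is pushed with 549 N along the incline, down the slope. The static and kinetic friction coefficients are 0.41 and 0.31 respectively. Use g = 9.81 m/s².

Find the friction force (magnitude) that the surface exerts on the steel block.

The normal reaction is N = m g cos θ = 399.2 N.
The friction needed for equilibrium is m g sin θ + P = 317.6 + 549 = 866.6 N, measured positive up-slope.
The static-friction ceiling is μ_s N = 0.41 × 399.2 = 163.7 N.
Since |866.6| > 163.7 N, static friction cannot hold it; the steel block slides down the incline and kinetic friction applies: f = μ_k N = 0.31 × 399.2 = 124 N.

f ≈ 124 N (up the incline)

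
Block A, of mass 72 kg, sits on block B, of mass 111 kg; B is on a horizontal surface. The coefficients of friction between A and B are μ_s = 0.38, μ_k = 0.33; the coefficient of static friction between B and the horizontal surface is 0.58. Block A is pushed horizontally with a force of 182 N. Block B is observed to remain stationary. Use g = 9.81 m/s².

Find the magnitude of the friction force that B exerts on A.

f ≈ 182 N

Between the blocks, N₁ = m_A g = 706.3 N.
So the A–B interface can sustain at most μ_s N₁ = 268.4 N of static friction.
P = 182 N is within that limit, so A and B move together (both at rest); the A–B friction is simply f₁ = P = 182 N.
B experiences an equal 182 N forward from A (third law). B is in equilibrium, so the floor supplies f₂ = 182 N of static friction (limit μ_s(m_A+m_B)g = 1041 N, not exceeded).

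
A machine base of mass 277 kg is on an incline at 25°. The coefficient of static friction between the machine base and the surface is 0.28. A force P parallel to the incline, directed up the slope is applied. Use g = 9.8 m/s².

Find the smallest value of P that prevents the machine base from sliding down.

The machine base tends to slide down (tan θ > μ_s), so at the point of impending slip friction acts up-slope at its limit: f = μ_s N.
P is parallel to the surface, so N = m g cos θ = 2460 N.
Along the incline: P + μ_s N = m g sin θ, so P = 1150 − 0.28×2460 = 458 N.

P_min ≈ 458 N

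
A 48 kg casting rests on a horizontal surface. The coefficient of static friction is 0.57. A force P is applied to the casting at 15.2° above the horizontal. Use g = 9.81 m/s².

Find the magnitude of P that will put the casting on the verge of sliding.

N = m g − P sin α (the pull lifts the casting).
At impending slip, P cos α = μ_s N = μ_s (m g − P sin α).
Solving: P (cos α + μ_s sin α) = μ_s m g → P = 0.57×471/(cos 15.2° + 0.57 sin 15.2°) = 268/1.114 = 241 N.

P ≈ 241 N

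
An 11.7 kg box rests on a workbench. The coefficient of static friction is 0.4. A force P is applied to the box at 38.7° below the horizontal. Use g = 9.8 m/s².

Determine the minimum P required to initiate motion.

P ≈ 86.5 N

N = m g + P sin α (the push presses the box into the workbench).
At impending slip, P cos α = μ_s N = μ_s (m g + P sin α).
Solving: P (cos α − μ_s sin α) = μ_s m g → P = 0.4×115/(cos 38.7° − 0.4 sin 38.7°) = 45.9/0.5303 = 86.5 N.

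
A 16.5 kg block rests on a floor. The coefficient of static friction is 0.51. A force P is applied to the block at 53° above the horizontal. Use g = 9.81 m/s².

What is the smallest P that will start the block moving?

N = m g − P sin α (the pull lifts the block).
At impending slip, P cos α = μ_s N = μ_s (m g − P sin α).
Solving: P (cos α + μ_s sin α) = μ_s m g → P = 0.51×162/(cos 53° + 0.51 sin 53°) = 82.6/1.009 = 81.8 N.

P ≈ 81.8 N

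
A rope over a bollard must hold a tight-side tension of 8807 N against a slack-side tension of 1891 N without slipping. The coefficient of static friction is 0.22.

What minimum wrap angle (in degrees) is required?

β_min ≈ 401°

T₂/T₁ = e^{μβ} → β = ln(T₂/T₁)/μ.
β = ln(8807/1891)/0.22 = 1.538/0.22 = 6.993 rad.
In degrees: β = 6.993 × 180/π = 401°.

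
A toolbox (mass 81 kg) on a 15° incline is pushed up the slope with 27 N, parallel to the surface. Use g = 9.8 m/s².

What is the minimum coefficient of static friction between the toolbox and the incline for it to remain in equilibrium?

μ_s,min ≈ 0.233

N = m g cos θ = 766.8 N.
Friction must make up the shortfall along the incline: f = m g sin θ − P = 205.5 − 27 = 178.5 N.
At the threshold f = μ_s N, so μ_s,min = 178.5/766.8 = 0.233.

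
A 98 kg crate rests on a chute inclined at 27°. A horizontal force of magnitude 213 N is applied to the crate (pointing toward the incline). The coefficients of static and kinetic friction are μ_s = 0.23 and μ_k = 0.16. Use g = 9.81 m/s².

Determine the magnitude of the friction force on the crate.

f ≈ 153 N (up the incline)

Normal direction: N = m g cos θ + P sin θ = 953.3 N.
Along the incline, the net driving force (taking up-slope positive) is P cos θ − m g sin θ = 189.8 − 436.5 = -246.7 N, so equilibrium requires friction f = 246.7 N (up-slope).
Maximum static friction: μ_s N = 0.23 × 953.3 = 219.3 N.
|f_req| = 246.7 > 219.3 N → the crate slides down the incline; f = μ_k N = 0.16 × 953.3 = 153 N.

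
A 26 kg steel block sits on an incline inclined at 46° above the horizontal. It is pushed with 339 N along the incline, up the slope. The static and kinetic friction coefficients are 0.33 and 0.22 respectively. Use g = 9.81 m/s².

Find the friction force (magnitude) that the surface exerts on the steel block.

Normal force: N = m g cos θ = 26 × 9.81 × cos 46° = 177.2 N.
Parallel to the incline, ΣF = 0 gives f = m g sin θ − P = 183.5 − 339 = -155.5 N (up-slope positive).
Static friction can supply at most μ_s N = 58.47 N.
|-155.5| exceeds 58.47 N, so the steel block slips up-slope; friction is kinetic, f = μ_k N = 0.22×177.2 = 39 N.

f ≈ 39 N (down the incline)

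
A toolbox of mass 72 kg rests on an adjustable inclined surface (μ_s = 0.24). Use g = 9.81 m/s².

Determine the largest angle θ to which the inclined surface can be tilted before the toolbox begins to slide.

At the slip threshold, m g sin θ = μ_s · m g cos θ, so tan θ = μ_s.
θ_max = arctan(0.24) = 13.5°.

θ_max ≈ 13.5°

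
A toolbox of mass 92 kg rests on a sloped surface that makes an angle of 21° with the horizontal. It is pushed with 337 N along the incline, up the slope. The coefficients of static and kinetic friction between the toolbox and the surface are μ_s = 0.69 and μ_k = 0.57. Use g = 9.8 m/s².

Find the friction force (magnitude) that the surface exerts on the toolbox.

Perpendicular to the surface, N = m g cos θ = 92·9.8·cos 21° = 841.7 N.
Parallel to the incline, ΣF = 0 gives f = m g sin θ − P = 323.1 − 337 = -13.9 N (up-slope positive).
The static-friction ceiling is μ_s N = 0.69 × 841.7 = 580.8 N.
Since |-13.9| ≤ 580.8 N, no slip — friction simply equals what equilibrium demands.

f ≈ 13.9 N (down the incline)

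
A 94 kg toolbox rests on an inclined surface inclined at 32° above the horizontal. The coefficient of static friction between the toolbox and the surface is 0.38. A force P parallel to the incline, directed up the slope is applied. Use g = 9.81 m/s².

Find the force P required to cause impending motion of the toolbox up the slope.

P ≈ 786 N

At impending motion up the slope, friction acts down-slope at its limit: f = μ_s N.
P is parallel to the surface, so N = m g cos θ = 782 N.
Along the incline: P = m g sin θ + μ_s N = 489 + 0.38×782 = 786 N.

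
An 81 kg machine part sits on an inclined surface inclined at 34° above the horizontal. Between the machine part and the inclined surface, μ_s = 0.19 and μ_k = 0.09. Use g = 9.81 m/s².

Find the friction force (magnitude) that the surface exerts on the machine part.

The normal reaction is N = m g cos θ = 658.8 N.
For equilibrium along the incline, friction must balance the weight component: f = m g sin θ = 444.3 N up the slope.
Static friction can supply at most μ_s N = 125.2 N.
Since |444.3| > 125.2 N, static friction cannot hold it; the machine part slides down the incline and kinetic friction applies: f = μ_k N = 0.09 × 658.8 = 59.3 N.

f ≈ 59.3 N (up the incline)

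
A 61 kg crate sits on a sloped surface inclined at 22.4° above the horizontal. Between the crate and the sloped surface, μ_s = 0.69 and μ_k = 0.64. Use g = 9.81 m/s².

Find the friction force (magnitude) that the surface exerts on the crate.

Normal force: N = m g cos θ = 61 × 9.81 × cos 22.4° = 553.3 N.
Along the slope the weight component is m g sin θ = 228 N; friction must supply exactly this, acting up-slope.
Static friction can supply at most μ_s N = 381.7 N.
Since |228| ≤ 381.7 N, the crate remains in static equilibrium and friction takes exactly the required value.

f ≈ 228 N (up the incline)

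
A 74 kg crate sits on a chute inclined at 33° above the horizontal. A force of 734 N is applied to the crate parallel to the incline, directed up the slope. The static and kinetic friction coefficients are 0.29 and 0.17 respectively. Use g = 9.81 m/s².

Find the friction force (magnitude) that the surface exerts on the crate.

Perpendicular to the surface, N = m g cos θ = 74·9.81·cos 33° = 608.8 N.
For equilibrium along the incline the friction force must supply f = m g sin θ − P = 395.4 − 734 = -338.6 N (positive meaning up-slope).
The static-friction ceiling is μ_s N = 0.29 × 608.8 = 176.6 N.
|-338.6| exceeds 176.6 N, so the crate slips up-slope; friction is kinetic, f = μ_k N = 0.17×608.8 = 104 N.

f ≈ 104 N (down the incline)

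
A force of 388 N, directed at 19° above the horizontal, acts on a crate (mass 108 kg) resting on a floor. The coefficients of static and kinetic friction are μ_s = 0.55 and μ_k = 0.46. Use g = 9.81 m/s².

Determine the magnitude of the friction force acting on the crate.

N = m g − P sin α = 1059 − 388×sin 19° = 933.2 N.
For equilibrium, f = P cos α = 388×cos 19° = 366.9 N.
The static-friction limit is μ_s N = 513.2 N.
Since 366.9 N does not exceed the limit, the crate stays at rest and f = 367 N.

f ≈ 367 N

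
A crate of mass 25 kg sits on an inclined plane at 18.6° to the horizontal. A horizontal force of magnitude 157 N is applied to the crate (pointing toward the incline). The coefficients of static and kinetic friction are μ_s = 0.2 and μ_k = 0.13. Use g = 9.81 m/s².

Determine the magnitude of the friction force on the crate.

Normal direction: N = m g cos θ + P sin θ = 282.5 N.
Along the incline, the net driving force (taking up-slope positive) is P cos θ − m g sin θ = 148.8 − 78.22 = 70.57 N, so equilibrium requires friction f = -70.57 N (down-slope).
The limit of static friction is μ_s N = 56.5 N.
The required 70.57 N exceeds the static limit, so the crate slides up-slope and f = μ_k N = 0.13×282.5 = 36.7 N.

f ≈ 36.7 N (down the incline)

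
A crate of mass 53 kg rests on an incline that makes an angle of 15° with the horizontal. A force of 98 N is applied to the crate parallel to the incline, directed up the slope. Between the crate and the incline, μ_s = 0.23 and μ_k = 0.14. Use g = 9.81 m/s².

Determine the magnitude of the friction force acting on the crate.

Perpendicular to the surface, N = m g cos θ = 53·9.81·cos 15° = 502.2 N.
For equilibrium along the incline the friction force must supply f = m g sin θ − P = 134.6 − 98 = 36.57 N (positive meaning up-slope).
The static-friction ceiling is μ_s N = 0.23 × 502.2 = 115.5 N.
Since |36.57| ≤ 115.5 N, static friction is sufficient; f equals the required value, not μ_s N.

f ≈ 36.6 N (up the incline)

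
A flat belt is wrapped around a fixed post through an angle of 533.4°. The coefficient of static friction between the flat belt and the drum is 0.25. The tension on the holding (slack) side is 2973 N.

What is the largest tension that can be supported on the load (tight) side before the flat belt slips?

T_max ≈ 30500 N

At impending slip the capstan equation gives T₂/T₁ = e^{μβ} with β in radians.
β = 533.4° × π/180 = 9.31 rad.
e^{μβ} = e^{0.25×9.31} = 10.25.
T₂ = T₁ · e^{μβ} = 2973 × 10.25 = 30500 N.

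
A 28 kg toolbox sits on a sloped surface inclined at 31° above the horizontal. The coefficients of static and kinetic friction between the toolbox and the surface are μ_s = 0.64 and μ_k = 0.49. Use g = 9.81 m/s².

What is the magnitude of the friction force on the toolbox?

f ≈ 141 N (up the incline)

Perpendicular to the surface, N = m g cos θ = 28·9.81·cos 31° = 235.4 N.
Along the slope the weight component is m g sin θ = 141.5 N; friction must supply exactly this, acting up-slope.
The static-friction ceiling is μ_s N = 0.64 × 235.4 = 150.7 N.
Since |141.5| ≤ 150.7 N, no slip — friction simply equals what equilibrium demands.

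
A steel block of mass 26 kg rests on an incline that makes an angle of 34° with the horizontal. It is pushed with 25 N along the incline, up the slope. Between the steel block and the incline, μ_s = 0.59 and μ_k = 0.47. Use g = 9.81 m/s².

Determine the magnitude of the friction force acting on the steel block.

f ≈ 118 N (up the incline)

The normal reaction is N = m g cos θ = 211.5 N.
Parallel to the incline, ΣF = 0 gives f = m g sin θ − P = 142.6 − 25 = 117.6 N (up-slope positive).
Static friction can supply at most μ_s N = 124.8 N.
Since |117.6| ≤ 124.8 N, static friction is sufficient; f equals the required value, not μ_s N.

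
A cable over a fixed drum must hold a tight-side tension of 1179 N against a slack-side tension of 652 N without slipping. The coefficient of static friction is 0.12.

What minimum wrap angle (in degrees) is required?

T₂/T₁ = e^{μβ} → β = ln(T₂/T₁)/μ.
β = ln(1179/652)/0.12 = 0.5924/0.12 = 4.936 rad.
In degrees: β = 4.936 × 180/π = 283°.

β_min ≈ 283°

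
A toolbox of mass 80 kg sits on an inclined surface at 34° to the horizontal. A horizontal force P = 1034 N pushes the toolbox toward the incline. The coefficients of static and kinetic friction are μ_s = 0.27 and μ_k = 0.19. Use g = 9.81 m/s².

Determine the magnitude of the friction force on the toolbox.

Normal direction: N = m g cos θ + P sin θ = 1229 N.
Parallel to the incline: P cos θ − m g sin θ = 857.2 − 438.9 = 418.4 N; the friction needed to balance this is 418.4 N acting down the slope.
The limit of static friction is μ_s N = 331.8 N.
|f_req| = 418.4 > 331.8 N → the toolbox slides up the incline; f = μ_k N = 0.19 × 1229 = 233 N.

f ≈ 233 N (down the incline)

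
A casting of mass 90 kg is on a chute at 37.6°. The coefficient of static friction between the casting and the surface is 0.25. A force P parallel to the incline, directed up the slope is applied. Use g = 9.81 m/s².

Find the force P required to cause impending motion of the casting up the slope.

At impending motion up the slope, friction acts down-slope at its limit: f = μ_s N.
P is parallel to the surface, so N = m g cos θ = 700 N.
Along the incline: P = m g sin θ + μ_s N = 539 + 0.25×700 = 714 N.

P ≈ 714 N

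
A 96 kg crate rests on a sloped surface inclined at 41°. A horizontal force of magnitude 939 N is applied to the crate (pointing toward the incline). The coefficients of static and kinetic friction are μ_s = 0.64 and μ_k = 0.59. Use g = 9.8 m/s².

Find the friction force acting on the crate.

f ≈ 91.5 N (down the incline)

Resolve perpendicular to the incline: N = m g cos θ + P sin θ = 96×9.8×cos 41° + 939×sin 41° = 1326 N.
Parallel to the incline: P cos θ − m g sin θ = 708.7 − 617.2 = 91.45 N; the friction needed to balance this is 91.45 N acting down the slope.
Maximum static friction: μ_s N = 0.64 × 1326 = 848.7 N.
Since 91.45 N is within the 848.7 N limit, the crate stays put and friction is exactly 91.5 N.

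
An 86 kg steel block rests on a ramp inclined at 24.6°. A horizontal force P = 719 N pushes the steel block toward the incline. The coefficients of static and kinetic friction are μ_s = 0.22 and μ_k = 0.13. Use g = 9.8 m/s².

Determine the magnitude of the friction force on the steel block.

f ≈ 139 N (down the incline)

The horizontal push has a component P sin θ into the surface, so N = m g cos θ + P sin θ = 766.3 + 299.3 = 1066 N.
Parallel to the incline: P cos θ − m g sin θ = 653.7 − 350.8 = 302.9 N; the friction needed to balance this is 302.9 N acting down the slope.
The limit of static friction is μ_s N = 234.4 N.
The required 302.9 N exceeds the static limit, so the steel block slides up-slope and f = μ_k N = 0.13×1066 = 139 N.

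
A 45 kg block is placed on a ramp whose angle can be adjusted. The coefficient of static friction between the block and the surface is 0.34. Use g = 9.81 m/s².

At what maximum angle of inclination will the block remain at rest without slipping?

At the slip threshold, m g sin θ = μ_s · m g cos θ, so tan θ = μ_s.
θ_max = arctan(0.34) = 18.8°.

θ_max ≈ 18.8°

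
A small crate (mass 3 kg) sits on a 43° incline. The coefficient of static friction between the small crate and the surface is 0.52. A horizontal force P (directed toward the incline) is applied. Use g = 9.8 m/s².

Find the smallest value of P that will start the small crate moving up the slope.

P ≈ 82.9 N

At impending motion up the slope, friction acts down-slope at its limit: f = μ_s N.
Perpendicular to the incline: N = m g cos θ + P sin θ.
Along the incline: P cos θ = m g sin θ + μ_s N = m g sin θ + μ_s (m g cos θ + P sin θ).
Solving, P (cos θ − μ_s sin θ) = m g (sin θ + μ_s cos θ), so P = 3×9.8×(sin 43° + 0.52 cos 43°)/(cos 43° − 0.52 sin 43°) = 29.4×1.062/0.3767 = 82.9 N.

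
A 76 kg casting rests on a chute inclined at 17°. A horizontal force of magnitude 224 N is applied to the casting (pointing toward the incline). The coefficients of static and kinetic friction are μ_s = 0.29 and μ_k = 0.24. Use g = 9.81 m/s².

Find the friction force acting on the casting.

f ≈ 3.77 N (up the incline)

Normal direction: N = m g cos θ + P sin θ = 778.5 N.
Parallel to the incline: P cos θ − m g sin θ = 214.2 − 218 = -3.768 N; the friction needed to balance this is 3.768 N acting up the slope.
Maximum static friction: μ_s N = 0.29 × 778.5 = 225.8 N.
Since 3.768 N is within the 225.8 N limit, the casting stays put and friction is exactly 3.77 N.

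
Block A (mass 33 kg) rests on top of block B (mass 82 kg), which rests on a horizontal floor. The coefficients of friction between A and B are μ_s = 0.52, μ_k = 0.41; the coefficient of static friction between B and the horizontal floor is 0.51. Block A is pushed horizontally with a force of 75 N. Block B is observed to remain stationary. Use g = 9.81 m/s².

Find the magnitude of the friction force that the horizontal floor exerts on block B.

f ≈ 75 N

Normal force at the A–B interface: N₁ = m_A g = 323.7 N.
Maximum static friction on A from B: μ_s N₁ = 0.52×323.7 = 168.3 N.
Since P = 75 N ≤ 168.3 N, A does not slip on B; friction on A equals P = 75 N.
B experiences an equal 75 N forward from A (third law). B is in equilibrium, so the floor supplies f₂ = 75 N of static friction (limit μ_s(m_A+m_B)g = 575.4 N, not exceeded).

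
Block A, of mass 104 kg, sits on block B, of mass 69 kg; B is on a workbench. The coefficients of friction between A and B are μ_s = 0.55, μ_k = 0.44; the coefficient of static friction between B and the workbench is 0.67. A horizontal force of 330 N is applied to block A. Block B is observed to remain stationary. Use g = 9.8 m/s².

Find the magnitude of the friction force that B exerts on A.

f ≈ 330 N

Between the blocks, N₁ = m_A g = 1019 N.
Maximum static friction on A from B: μ_s N₁ = 0.55×1019 = 560.6 N.
Since P = 330 N ≤ 560.6 N, A does not slip on B; friction on A equals P = 330 N.
By Newton's third law B feels 330 N forward from A. With B stationary, the floor's static friction on B balances it: f₂ = 330 N (well within μ_s(m_A+m_B)g = 1136 N).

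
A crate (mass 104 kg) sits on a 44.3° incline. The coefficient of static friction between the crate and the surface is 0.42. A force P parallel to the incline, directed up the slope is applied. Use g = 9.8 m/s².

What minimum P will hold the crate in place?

The crate tends to slide down (tan θ > μ_s), so at the point of impending slip friction acts up-slope at its limit: f = μ_s N.
P is parallel to the surface, so N = m g cos θ = 729 N.
Along the incline: P + μ_s N = m g sin θ, so P = 712 − 0.42×729 = 405 N.

P_min ≈ 405 N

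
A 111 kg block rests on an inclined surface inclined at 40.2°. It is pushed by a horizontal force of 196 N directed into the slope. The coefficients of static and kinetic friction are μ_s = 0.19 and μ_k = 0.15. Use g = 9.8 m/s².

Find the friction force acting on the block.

Resolve perpendicular to the incline: N = m g cos θ + P sin θ = 111×9.8×cos 40.2° + 196×sin 40.2° = 957.4 N.
Parallel to the incline: P cos θ − m g sin θ = 149.7 − 702.1 = -552.4 N; the friction needed to balance this is 552.4 N acting up the slope.
Maximum static friction: μ_s N = 0.19 × 957.4 = 181.9 N.
|f_req| = 552.4 > 181.9 N → the block slides down the incline; f = μ_k N = 0.15 × 957.4 = 144 N.

f ≈ 144 N (up the incline)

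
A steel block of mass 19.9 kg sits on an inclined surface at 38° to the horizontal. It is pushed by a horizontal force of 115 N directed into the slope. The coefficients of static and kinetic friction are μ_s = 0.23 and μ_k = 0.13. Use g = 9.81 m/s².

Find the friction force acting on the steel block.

Resolve perpendicular to the incline: N = m g cos θ + P sin θ = 19.9×9.81×cos 38° + 115×sin 38° = 224.6 N.
Parallel to the incline: P cos θ − m g sin θ = 90.62 − 120.2 = -29.57 N; the friction needed to balance this is 29.57 N acting up the slope.
Maximum static friction: μ_s N = 0.23 × 224.6 = 51.67 N.
|f_req| = 29.57 ≤ 51.67 N → the steel block is in equilibrium; friction equals the required value.

f ≈ 29.6 N (up the incline)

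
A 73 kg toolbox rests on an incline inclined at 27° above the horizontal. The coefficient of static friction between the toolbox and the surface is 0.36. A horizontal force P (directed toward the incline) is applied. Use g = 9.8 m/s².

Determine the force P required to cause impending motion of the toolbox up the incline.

At impending motion up the slope, friction acts down-slope at its limit: f = μ_s N.
Perpendicular to the incline: N = m g cos θ + P sin θ.
Along the incline: P cos θ = m g sin θ + μ_s N = m g sin θ + μ_s (m g cos θ + P sin θ).
Solving, P (cos θ − μ_s sin θ) = m g (sin θ + μ_s cos θ), so P = 73×9.8×(sin 27° + 0.36 cos 27°)/(cos 27° − 0.36 sin 27°) = 715×0.7748/0.7276 = 762 N.

P ≈ 762 N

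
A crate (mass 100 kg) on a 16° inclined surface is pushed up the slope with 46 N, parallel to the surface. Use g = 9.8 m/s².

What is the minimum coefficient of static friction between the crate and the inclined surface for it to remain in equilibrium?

N = m g cos θ = 942 N.
Friction must make up the shortfall along the incline: f = m g sin θ − P = 270.1 − 46 = 224.1 N.
At the threshold f = μ_s N, so μ_s,min = 224.1/942 = 0.238.

μ_s,min ≈ 0.238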